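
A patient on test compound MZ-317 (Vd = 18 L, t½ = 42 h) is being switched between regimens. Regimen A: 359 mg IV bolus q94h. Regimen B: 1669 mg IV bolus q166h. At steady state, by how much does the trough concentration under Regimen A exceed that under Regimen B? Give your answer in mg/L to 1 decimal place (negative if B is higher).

Regimen A: f = (1/2)^(94/42) ≈ 0.2120; Cmin,ss = (359/18)·f/(1−f) ≈ 5.366 mg/L.
Regimen B: f = (1/2)^(166/42) ≈ 0.0646; Cmin,ss = (1669/18)·f/(1−f) ≈ 6.404 mg/L.
Difference ≈ 5.366 − 6.404 ≈ -1.038 mg/L.

-1.0 mg/L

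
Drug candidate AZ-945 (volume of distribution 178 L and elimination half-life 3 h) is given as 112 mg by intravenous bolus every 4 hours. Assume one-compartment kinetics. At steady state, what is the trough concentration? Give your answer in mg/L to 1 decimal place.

0.4 mg/L

k = ln2/t½ = ln2/3 ≈ 0.231049 h⁻¹; fraction remaining f = e^(−kτ) = e^(−0.231049×4) ≈ 0.3969.
Each bolus raises the concentration by D/Vd = 112/178 ≈ 0.629 mg/L.
Steady-state trough Cmin,ss = C₀·f/(1−f) ≈ 0.629 × 0.3969/0.6031 ≈ 0.414 mg/L.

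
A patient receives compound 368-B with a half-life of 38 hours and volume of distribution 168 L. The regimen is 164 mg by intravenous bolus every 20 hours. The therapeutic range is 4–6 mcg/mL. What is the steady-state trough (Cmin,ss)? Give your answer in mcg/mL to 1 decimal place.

k = ln2/t½ = ln2/38 ≈ 0.018241 h⁻¹; fraction remaining f = e^(−kτ) = e^(−0.018241×20) ≈ 0.6943.
Accumulation ratio R = 1/(1 − f) ≈ 1/0.3057 ≈ 3.2712.
Each bolus raises the concentration by D/Vd = 164/168 ≈ 0.976 mcg/mL.
Cmax,ss = C₀/(1 − f) ≈ 0.976/0.3057 ≈ 3.193 mcg/mL.
One interval later, Cmin,ss = Cmax,ss·e^(−kτ) ≈ 3.193 × 0.6943 ≈ 2.217 mcg/mL.
Trough 2.2 mcg/mL vs MEC 4 mcg/mL: subtherapeutic.

2.2 mcg/mL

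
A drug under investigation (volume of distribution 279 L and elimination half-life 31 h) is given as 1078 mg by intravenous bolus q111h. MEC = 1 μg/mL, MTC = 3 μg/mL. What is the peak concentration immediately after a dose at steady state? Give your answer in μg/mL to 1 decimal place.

τ/t½ = 111/31 ≈ 3.5806, so fraction remaining f = (1/2)^(111/31) ≈ 0.0836.
Accumulation ratio R = 1/(1 − f) ≈ 1/0.9164 ≈ 1.0912.
Single-dose peak C₀ = D/Vd = 1078/279 ≈ 3.864 μg/mL.
Steady-state peak Cmax,ss = C₀·R ≈ 3.864 × 1.0912 ≈ 4.216 μg/mL.
Peak 4.2 μg/mL vs MTC 3 μg/mL: exceeds toxic threshold.

4.2 μg/mL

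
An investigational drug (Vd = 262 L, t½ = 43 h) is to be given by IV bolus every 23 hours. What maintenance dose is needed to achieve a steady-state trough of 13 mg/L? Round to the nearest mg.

τ/t½ = 23/43 ≈ 0.53488, so f = (1/2)^(23/43) ≈ 0.690214.
Cmin,ss = (D/Vd)·f/(1−f), so D = Cmin,ss·Vd·(1−f)/f.
D = 13 × 262 × (1−f)/f ≈ 13 × 262 × 0.44883 ≈ 1528.71 mg.

1529 mg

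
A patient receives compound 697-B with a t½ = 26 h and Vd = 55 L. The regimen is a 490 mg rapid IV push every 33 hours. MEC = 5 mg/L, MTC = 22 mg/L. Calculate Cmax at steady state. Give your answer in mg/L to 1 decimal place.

15.2 mg/L

τ/t½ = 33/26 ≈ 1.2692, so fraction remaining f = (1/2)^(33/26) ≈ 0.4149.
Accumulation ratio R = 1/(1 − f) ≈ 1/0.5851 ≈ 1.7091.
Single-dose peak C₀ = D/Vd = 490/55 ≈ 8.909 mg/L.
Steady-state peak Cmax,ss = C₀·R ≈ 8.909 × 1.7091 ≈ 15.226 mg/L.
Peak 15.2 mg/L vs MTC 22 mg/L: below toxic threshold.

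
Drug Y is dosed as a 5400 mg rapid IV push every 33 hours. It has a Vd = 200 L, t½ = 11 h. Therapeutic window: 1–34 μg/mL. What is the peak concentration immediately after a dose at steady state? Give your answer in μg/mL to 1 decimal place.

30.9 μg/mL

The dosing interval is 3 half-lives, so f = 2^(−3) = 0.125.
Accumulation ratio R = 1/(1 − f) = 1/0.875 = 8/7.
Single-dose peak C₀ = D/Vd = 5400/200 = 27 μg/mL.
Steady-state peak Cmax,ss = C₀·R = 27 × 8/7 ≈ 30.857 μg/mL.
Peak 30.9 μg/mL vs MTC 34 μg/mL: below toxic threshold.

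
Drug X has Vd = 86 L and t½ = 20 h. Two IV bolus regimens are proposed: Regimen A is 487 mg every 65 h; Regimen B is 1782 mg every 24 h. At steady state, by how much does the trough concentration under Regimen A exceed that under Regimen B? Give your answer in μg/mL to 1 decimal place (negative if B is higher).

-15.3 μg/mL

Regimen A: f = (1/2)^(65/20) ≈ 0.1051; Cmin,ss = (487/86)·f/(1−f) ≈ 0.665 μg/mL.
Regimen B: f = (1/2)^(24/20) ≈ 0.4353; Cmin,ss = (1782/86)·f/(1−f) ≈ 15.973 μg/mL.
Difference ≈ 0.665 − 15.973 ≈ -15.308 μg/mL.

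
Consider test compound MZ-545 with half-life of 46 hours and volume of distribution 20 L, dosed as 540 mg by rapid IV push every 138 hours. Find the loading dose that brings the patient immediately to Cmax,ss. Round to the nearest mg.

f = (1/2)^(138/46) ≈ 0.125000; accumulation ratio R = 1/(1−f) ≈ 1.14286.
Loading dose to hit Cmax,ss on first dose: D_load = D_maint·R ≈ 540 × 1.14286 ≈ 617.14 mg.

617 mg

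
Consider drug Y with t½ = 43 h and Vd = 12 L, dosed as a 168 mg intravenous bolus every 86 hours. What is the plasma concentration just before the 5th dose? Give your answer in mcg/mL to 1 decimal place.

4.6 mcg/mL

f = (1/2)^(τ/t½) = (1/2)^(86/43) ≈ 0.2500.
C₀ = D/Vd = 168/12 ≈ 14.000 mcg/mL.
Before the 5th dose, 4 doses have been given. Superposition: Cmin = C₀·(f + f² + … + f^4).
≈ 14.000 × (0.2500 + 0.0625 + 0.0156 + 0.0039) ≈ 14.000 × 0.3320 ≈ 4.648 mcg/mL.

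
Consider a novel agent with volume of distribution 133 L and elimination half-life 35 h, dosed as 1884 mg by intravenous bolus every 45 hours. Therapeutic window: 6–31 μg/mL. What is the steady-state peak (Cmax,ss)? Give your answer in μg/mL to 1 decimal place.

k = ln2/t½ = ln2/35 ≈ 0.019804 h⁻¹; fraction remaining f = e^(−kτ) = e^(−0.019804×45) ≈ 0.4102.
Accumulation ratio R = 1/(1 − f) ≈ 1/0.5898 ≈ 1.6955.
Each bolus raises the concentration by D/Vd = 1884/133 ≈ 14.165 μg/mL.
Cmax,ss = C₀/(1 − f) ≈ 14.165/0.5898 ≈ 24.017 μg/mL.
Peak 24.0 μg/mL vs MTC 31 μg/mL: below toxic threshold.

24.0 μg/mL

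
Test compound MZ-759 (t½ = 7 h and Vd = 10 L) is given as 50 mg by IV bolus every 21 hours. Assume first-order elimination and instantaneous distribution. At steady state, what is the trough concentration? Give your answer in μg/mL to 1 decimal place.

τ = 21 h = 3 half-lives, so f = (1/2)^3 = 0.125.
At steady state, R = 1/(1 − 0.125) = 8/7.
Single-dose peak C₀ = D/Vd = 50/10 = 5 μg/mL.
Steady-state peak Cmax,ss = C₀·R = 5 × 8/7 ≈ 5.714 μg/mL.
Steady-state trough Cmin,ss = Cmax,ss·f ≈ 5.714 × 0.125 ≈ 0.714 μg/mL.

0.7 μg/mL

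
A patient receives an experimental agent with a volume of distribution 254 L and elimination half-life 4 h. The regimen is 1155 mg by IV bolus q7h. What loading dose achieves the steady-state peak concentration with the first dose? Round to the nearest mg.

f = (1/2)^(7/4) ≈ 0.297302; accumulation ratio R = 1/(1−f) ≈ 1.42309.
Loading dose to hit Cmax,ss on first dose: D_load = D_maint·R ≈ 1155 × 1.42309 ≈ 1643.67 mg.

1644 mg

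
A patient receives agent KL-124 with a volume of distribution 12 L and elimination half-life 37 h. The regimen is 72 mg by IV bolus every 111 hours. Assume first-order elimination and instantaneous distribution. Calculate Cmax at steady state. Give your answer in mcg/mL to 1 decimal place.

The dosing interval is 3 half-lives, so f = 2^(−3) = 0.125.
At steady state, R = 1/(1 − 0.125) = 8/7.
Single-dose peak C₀ = D/Vd = 72/12 = 6 mcg/mL.
Steady-state peak Cmax,ss = C₀·R = 6 × 8/7 ≈ 6.857 mcg/mL.

6.9 mcg/mL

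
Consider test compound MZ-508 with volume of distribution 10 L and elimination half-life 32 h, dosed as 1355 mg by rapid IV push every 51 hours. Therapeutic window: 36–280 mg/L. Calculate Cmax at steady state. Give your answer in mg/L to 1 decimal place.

202.6 mg/L

Over one 51-h interval, 51/32 ≈ 1.5938 half-lives elapse, leaving f ≈ 0.3313 of each dose.
Accumulation ratio R = 1/(1 − f) ≈ 1/0.6687 ≈ 1.4954.
Each bolus raises the concentration by D/Vd = 1355/10 ≈ 135.500 mg/L.
Steady-state peak Cmax,ss = C₀·R ≈ 135.500 × 1.4954 ≈ 202.627 mg/L.
Peak 202.6 mg/L vs MTC 280 mg/L: below toxic threshold.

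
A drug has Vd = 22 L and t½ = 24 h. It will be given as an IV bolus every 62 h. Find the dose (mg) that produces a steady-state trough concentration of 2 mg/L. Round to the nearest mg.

τ/t½ = 62/24 ≈ 2.5833, so f = (1/2)^(62/24) ≈ 0.166855.
Cmin,ss = (D/Vd)·f/(1−f), so D = Cmin,ss·Vd·(1−f)/f.
D = 2 × 22 × (1−f)/f ≈ 2 × 22 × 4.99323 ≈ 219.70 mg.

220 mg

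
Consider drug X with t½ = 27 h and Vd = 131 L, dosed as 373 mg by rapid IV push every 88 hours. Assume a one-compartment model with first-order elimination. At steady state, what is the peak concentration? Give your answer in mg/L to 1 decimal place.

k = ln2/t½ = ln2/27 ≈ 0.025672 h⁻¹; fraction remaining f = e^(−kτ) = e^(−0.025672×88) ≈ 0.1044.
At steady state, accumulation factor R = 1/(1 − e^(−kτ)) ≈ 1.1166.
Single-dose peak C₀ = D/Vd = 373/131 ≈ 2.847 mg/L.
Steady-state peak Cmax,ss = C₀·R ≈ 2.847 × 1.1166 ≈ 3.179 mg/L.

3.2 mg/L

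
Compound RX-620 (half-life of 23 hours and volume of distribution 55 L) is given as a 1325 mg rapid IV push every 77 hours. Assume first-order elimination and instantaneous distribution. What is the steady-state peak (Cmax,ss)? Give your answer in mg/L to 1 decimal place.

26.7 mg/L

Over one 77-h interval, 77/23 ≈ 3.3478 half-lives elapse, leaving f ≈ 0.0982 of each dose.
Accumulation ratio R = 1/(1 − f) ≈ 1/0.9018 ≈ 1.1089.
Single-dose peak C₀ = D/Vd = 1325/55 ≈ 24.091 mg/L.
Steady-state peak Cmax,ss = C₀·R ≈ 24.091 × 1.1089 ≈ 26.715 mg/L.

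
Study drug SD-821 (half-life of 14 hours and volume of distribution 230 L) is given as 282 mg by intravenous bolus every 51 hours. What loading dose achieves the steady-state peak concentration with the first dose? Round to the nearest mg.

f = (1/2)^(51/14) ≈ 0.080055; accumulation ratio R = 1/(1−f) ≈ 1.08702.
Loading dose to hit Cmax,ss on first dose: D_load = D_maint·R ≈ 282 × 1.08702 ≈ 306.54 mg.

307 mg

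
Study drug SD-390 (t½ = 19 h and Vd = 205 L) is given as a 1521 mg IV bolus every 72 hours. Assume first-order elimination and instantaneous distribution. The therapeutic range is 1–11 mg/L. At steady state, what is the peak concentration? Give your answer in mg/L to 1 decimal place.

8.0 mg/L

k = ln2/t½ = ln2/19 ≈ 0.036481 h⁻¹; fraction remaining f = e^(−kτ) = e^(−0.036481×72) ≈ 0.0723.
At steady state, accumulation factor R = 1/(1 − e^(−kτ)) ≈ 1.0779.
Each bolus raises the concentration by D/Vd = 1521/205 ≈ 7.420 mg/L.
Steady-state peak Cmax,ss = C₀·R ≈ 7.420 × 1.0779 ≈ 7.998 mg/L.
Peak 8.0 mg/L vs MTC 11 mg/L: below toxic threshold.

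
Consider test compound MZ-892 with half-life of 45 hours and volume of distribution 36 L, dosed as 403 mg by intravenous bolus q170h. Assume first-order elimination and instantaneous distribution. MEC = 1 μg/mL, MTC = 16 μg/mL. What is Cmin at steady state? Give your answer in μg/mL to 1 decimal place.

0.9 μg/mL

k = ln2/t½ = ln2/45 ≈ 0.015403 h⁻¹; fraction remaining f = e^(−kτ) = e^(−0.015403×170) ≈ 0.0729.
Each bolus raises the concentration by D/Vd = 403/36 ≈ 11.194 μg/mL.
Steady-state trough Cmin,ss = C₀·f/(1−f) ≈ 11.194 × 0.0729/0.9271 ≈ 0.880 μg/mL.
Trough 0.9 μg/mL vs MEC 1 μg/mL: subtherapeutic.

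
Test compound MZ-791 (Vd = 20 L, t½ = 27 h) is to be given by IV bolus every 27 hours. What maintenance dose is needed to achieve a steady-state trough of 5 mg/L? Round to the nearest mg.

100 mg

τ/t½ = 27/27 ≈ 1, so f = (1/2)^(27/27) ≈ 0.500000.
Cmin,ss = (D/Vd)·f/(1−f), so D = Cmin,ss·Vd·(1−f)/f.
D = 5 × 20 × (1−f)/f ≈ 5 × 20 × 1.00000 ≈ 100.00 mg.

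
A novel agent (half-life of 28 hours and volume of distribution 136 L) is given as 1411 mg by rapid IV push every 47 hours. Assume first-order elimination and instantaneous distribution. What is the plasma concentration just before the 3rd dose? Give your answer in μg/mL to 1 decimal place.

4.3 μg/mL

f = (1/2)^(τ/t½) = (1/2)^(47/28) ≈ 0.3124.
C₀ = D/Vd = 1411/136 ≈ 10.375 μg/mL.
Before the 3rd dose, 2 doses have been given. Superposition: Cmin = C₀·(f + f²).
≈ 10.375 × (0.3124 + 0.0976) ≈ 10.375 × 0.4100 ≈ 4.254 μg/mL.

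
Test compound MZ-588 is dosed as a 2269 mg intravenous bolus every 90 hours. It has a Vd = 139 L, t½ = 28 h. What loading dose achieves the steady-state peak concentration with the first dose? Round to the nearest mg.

2543 mg

f = (1/2)^(90/28) ≈ 0.107747; accumulation ratio R = 1/(1−f) ≈ 1.12076.
Loading dose to hit Cmax,ss on first dose: D_load = D_maint·R ≈ 2269 × 1.12076 ≈ 2543.00 mg.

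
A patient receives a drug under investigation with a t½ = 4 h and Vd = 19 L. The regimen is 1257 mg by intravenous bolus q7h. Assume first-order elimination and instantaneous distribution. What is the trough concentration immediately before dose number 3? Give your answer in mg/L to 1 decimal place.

f = (1/2)^(τ/t½) = (1/2)^(7/4) ≈ 0.2973.
C₀ = D/Vd = 1257/19 ≈ 66.158 mg/L.
Before the 3rd dose, 2 doses have been given. Superposition: Cmin = C₀·(f + f²).
≈ 66.158 × (0.2973 + 0.0884) ≈ 66.158 × 0.3857 ≈ 25.517 mg/L.

25.5 mg/L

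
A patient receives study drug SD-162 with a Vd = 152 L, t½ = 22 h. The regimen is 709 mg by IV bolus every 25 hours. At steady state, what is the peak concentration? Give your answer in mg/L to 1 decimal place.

8.6 mg/L

k = ln2/t½ = ln2/22 ≈ 0.031507 h⁻¹; fraction remaining f = e^(−kτ) = e^(−0.031507×25) ≈ 0.4549.
Accumulation ratio R = 1/(1 − f) ≈ 1/0.5451 ≈ 1.8345.
Single-dose peak C₀ = D/Vd = 709/152 ≈ 4.664 mg/L.
Cmax,ss = C₀/(1 − f) ≈ 4.664/0.5451 ≈ 8.556 mg/L.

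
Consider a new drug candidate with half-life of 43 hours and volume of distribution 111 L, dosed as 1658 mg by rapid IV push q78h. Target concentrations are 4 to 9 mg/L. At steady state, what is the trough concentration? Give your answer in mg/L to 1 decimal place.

k = ln2/t½ = ln2/43 ≈ 0.016120 h⁻¹; fraction remaining f = e^(−kτ) = e^(−0.016120×78) ≈ 0.2844.
Accumulation ratio R = 1/(1 − f) ≈ 1/0.7156 ≈ 1.3974.
Each bolus raises the concentration by D/Vd = 1658/111 ≈ 14.937 mg/L.
Steady-state peak Cmax,ss = C₀·R ≈ 14.937 × 1.3974 ≈ 20.873 mg/L.
Steady-state trough Cmin,ss = Cmax,ss·f ≈ 20.873 × 0.2844 ≈ 5.936 mg/L.
Trough 5.9 mg/L vs MEC 4 mg/L: adequate.

5.9 mg/L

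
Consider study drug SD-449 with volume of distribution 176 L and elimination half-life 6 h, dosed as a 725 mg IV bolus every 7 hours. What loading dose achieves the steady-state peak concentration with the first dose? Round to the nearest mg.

f = (1/2)^(7/6) ≈ 0.445449; accumulation ratio R = 1/(1−f) ≈ 1.80326.
Loading dose to hit Cmax,ss on first dose: D_load = D_maint·R ≈ 725 × 1.80326 ≈ 1307.36 mg.

1307 mg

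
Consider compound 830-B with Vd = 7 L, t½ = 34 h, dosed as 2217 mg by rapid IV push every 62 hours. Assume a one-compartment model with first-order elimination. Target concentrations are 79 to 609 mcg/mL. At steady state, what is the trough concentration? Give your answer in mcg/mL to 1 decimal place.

τ/t½ = 62/34 ≈ 1.8235, so fraction remaining f = (1/2)^(62/34) ≈ 0.2825.
Accumulation ratio R = 1/(1 − f) ≈ 1/0.7175 ≈ 1.3937.
Each bolus raises the concentration by D/Vd = 2217/7 ≈ 316.714 mcg/mL.
Cmax,ss = C₀/(1 − f) ≈ 316.714/0.7175 ≈ 441.413 mcg/mL.
Steady-state trough Cmin,ss = Cmax,ss·f ≈ 441.413 × 0.2825 ≈ 124.699 mcg/mL.
Trough 124.7 mcg/mL vs MEC 79 mcg/mL: adequate.

124.7 mcg/mL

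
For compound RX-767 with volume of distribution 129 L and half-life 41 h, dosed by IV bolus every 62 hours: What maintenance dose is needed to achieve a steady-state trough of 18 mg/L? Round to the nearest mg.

4301 mg

τ/t½ = 62/41 ≈ 1.5122, so f = (1/2)^(62/41) ≈ 0.350577.
Cmin,ss = (D/Vd)·f/(1−f), so D = Cmin,ss·Vd·(1−f)/f.
D = 18 × 129 × (1−f)/f ≈ 18 × 129 × 1.85244 ≈ 4301.37 mg.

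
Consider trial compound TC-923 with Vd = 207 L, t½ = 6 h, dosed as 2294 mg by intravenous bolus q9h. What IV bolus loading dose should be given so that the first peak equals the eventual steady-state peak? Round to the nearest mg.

f = (1/2)^(9/6) ≈ 0.353553; accumulation ratio R = 1/(1−f) ≈ 1.54692.
Loading dose to hit Cmax,ss on first dose: D_load = D_maint·R ≈ 2294 × 1.54692 ≈ 3548.63 mg.

3549 mg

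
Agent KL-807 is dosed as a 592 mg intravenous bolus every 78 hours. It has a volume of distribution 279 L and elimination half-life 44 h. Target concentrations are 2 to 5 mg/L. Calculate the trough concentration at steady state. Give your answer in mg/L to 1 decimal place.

0.9 mg/L

τ/t½ = 78/44 ≈ 1.7727, so fraction remaining f = (1/2)^(78/44) ≈ 0.2927.
Each bolus raises the concentration by D/Vd = 592/279 ≈ 2.122 mg/L.
Steady-state trough Cmin,ss = C₀·f/(1−f) ≈ 2.122 × 0.2927/0.7073 ≈ 0.878 mg/L.
Trough 0.9 mg/L vs MEC 2 mg/L: subtherapeutic.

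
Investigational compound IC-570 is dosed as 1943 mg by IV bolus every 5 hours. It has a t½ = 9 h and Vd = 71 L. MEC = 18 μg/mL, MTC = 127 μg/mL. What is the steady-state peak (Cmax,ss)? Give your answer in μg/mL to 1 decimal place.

85.6 μg/mL

τ/t½ = 5/9 ≈ 0.55556, so fraction remaining f = (1/2)^(5/9) ≈ 0.6804.
At steady state, accumulation factor R = 1/(1 − e^(−kτ)) ≈ 3.1289.
Single-dose peak C₀ = D/Vd = 1943/71 ≈ 27.366 μg/mL.
Steady-state peak Cmax,ss = C₀·R ≈ 27.366 × 3.1289 ≈ 85.625 μg/mL.
Peak 85.6 μg/mL vs MTC 127 μg/mL: below toxic threshold.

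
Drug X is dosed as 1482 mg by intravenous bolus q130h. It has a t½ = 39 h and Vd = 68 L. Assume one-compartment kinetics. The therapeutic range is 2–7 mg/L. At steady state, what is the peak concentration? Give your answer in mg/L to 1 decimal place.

k = ln2/t½ = ln2/39 ≈ 0.017773 h⁻¹; fraction remaining f = e^(−kτ) = e^(−0.017773×130) ≈ 0.0992.
Accumulation ratio R = 1/(1 − f) ≈ 1/0.9008 ≈ 1.1101.
Each bolus raises the concentration by D/Vd = 1482/68 ≈ 21.794 mg/L.
Cmax,ss = C₀/(1 − f) ≈ 21.794/0.9008 ≈ 24.194 mg/L.
Peak 24.2 mg/L vs MTC 7 mg/L: exceeds toxic threshold.

24.2 mg/L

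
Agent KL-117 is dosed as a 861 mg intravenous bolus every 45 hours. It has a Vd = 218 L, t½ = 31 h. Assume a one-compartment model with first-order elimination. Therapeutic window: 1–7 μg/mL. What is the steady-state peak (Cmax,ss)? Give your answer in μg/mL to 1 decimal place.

τ/t½ = 45/31 ≈ 1.4516, so fraction remaining f = (1/2)^(45/31) ≈ 0.3656.
Accumulation ratio R = 1/(1 − f) ≈ 1/0.6344 ≈ 1.5763.
Each bolus raises the concentration by D/Vd = 861/218 ≈ 3.950 μg/mL.
Steady-state peak Cmax,ss = C₀·R ≈ 3.950 × 1.5763 ≈ 6.226 μg/mL.
Peak 6.2 μg/mL vs MTC 7 μg/mL: below toxic threshold.

6.2 μg/mL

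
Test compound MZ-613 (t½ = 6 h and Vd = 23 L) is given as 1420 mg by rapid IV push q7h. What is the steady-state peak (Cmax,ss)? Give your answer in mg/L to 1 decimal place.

k = ln2/t½ = ln2/6 ≈ 0.115525 h⁻¹; fraction remaining f = e^(−kτ) = e^(−0.115525×7) ≈ 0.4454.
At steady state, accumulation factor R = 1/(1 − e^(−kτ)) ≈ 1.8031.
Single-dose peak C₀ = D/Vd = 1420/23 ≈ 61.739 mg/L.
Steady-state peak Cmax,ss = C₀·R ≈ 61.739 × 1.8031 ≈ 111.322 mg/L.

111.3 mg/L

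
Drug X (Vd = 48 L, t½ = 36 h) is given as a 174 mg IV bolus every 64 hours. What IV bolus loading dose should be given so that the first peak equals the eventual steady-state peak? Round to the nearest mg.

f = (1/2)^(64/36) ≈ 0.291632; accumulation ratio R = 1/(1−f) ≈ 1.41170.
Loading dose to hit Cmax,ss on first dose: D_load = D_maint·R ≈ 174 × 1.41170 ≈ 245.64 mg.

246 mg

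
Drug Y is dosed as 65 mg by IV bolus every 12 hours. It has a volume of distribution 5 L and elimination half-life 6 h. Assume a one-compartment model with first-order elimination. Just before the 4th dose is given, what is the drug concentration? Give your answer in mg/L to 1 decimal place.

4.3 mg/L

f = (1/2)^(τ/t½) = (1/2)^(12/6) ≈ 0.2500.
C₀ = D/Vd = 65/5 ≈ 13.000 mg/L.
Before the 4th dose, 3 doses have been given. Superposition: Cmin = C₀·(f + f² + … + f^3).
≈ 13.000 × (0.2500 + 0.0625 + 0.0156) ≈ 13.000 × 0.3281 ≈ 4.265 mg/L.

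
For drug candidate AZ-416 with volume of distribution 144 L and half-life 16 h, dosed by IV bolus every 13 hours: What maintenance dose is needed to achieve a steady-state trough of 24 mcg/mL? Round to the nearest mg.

τ/t½ = 13/16 ≈ 0.8125, so f = (1/2)^(13/16) ≈ 0.569394.
Cmin,ss = (D/Vd)·f/(1−f), so D = Cmin,ss·Vd·(1−f)/f.
D = 24 × 144 × (1−f)/f ≈ 24 × 144 × 0.75625 ≈ 2613.60 mg.

2614 mg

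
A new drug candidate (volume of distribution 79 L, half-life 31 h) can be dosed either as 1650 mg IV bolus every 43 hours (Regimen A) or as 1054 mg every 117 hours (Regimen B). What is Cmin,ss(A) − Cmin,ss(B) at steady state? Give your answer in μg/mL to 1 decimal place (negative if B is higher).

11.9 μg/mL

Regimen A: f = (1/2)^(43/31) ≈ 0.3823; Cmin,ss = (1650/79)·f/(1−f) ≈ 12.927 μg/mL.
Regimen B: f = (1/2)^(117/31) ≈ 0.0731; Cmin,ss = (1054/79)·f/(1−f) ≈ 1.052 μg/mL.
Difference ≈ 12.927 − 1.052 ≈ 11.875 μg/mL.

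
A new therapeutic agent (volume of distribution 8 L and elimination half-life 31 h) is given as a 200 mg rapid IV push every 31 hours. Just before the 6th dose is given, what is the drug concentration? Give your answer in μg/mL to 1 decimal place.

24.2 μg/mL

f = (1/2)^(τ/t½) = (1/2)^(31/31) ≈ 0.5000.
C₀ = D/Vd = 200/8 ≈ 25.000 μg/mL.
Before the 6th dose, 5 doses have been given. Superposition: Cmin = C₀·(f + f² + … + f^5).
≈ 25.000 × (0.5000 + 0.2500 + 0.1250 + 0.0625 + 0.0313) ≈ 25.000 × 0.9688 ≈ 24.220 μg/mL.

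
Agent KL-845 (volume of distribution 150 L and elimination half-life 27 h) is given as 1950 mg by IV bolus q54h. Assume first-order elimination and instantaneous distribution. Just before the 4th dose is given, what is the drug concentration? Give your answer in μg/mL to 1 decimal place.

4.3 μg/mL

f = (1/2)^(τ/t½) = (1/2)^(54/27) ≈ 0.2500.
C₀ = D/Vd = 1950/150 ≈ 13.000 μg/mL.
Before the 4th dose, 3 doses have been given. Superposition: Cmin = C₀·(f + f² + … + f^3).
≈ 13.000 × (0.2500 + 0.0625 + 0.0156) ≈ 13.000 × 0.3281 ≈ 4.265 μg/mL.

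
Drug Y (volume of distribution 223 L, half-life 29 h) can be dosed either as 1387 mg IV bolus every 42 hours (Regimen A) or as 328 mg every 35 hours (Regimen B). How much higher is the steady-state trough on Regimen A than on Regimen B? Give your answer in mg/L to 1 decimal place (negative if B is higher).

2.5 mg/L

Regimen A: f = (1/2)^(42/29) ≈ 0.3665; Cmin,ss = (1387/223)·f/(1−f) ≈ 3.598 mg/L.
Regimen B: f = (1/2)^(35/29) ≈ 0.4332; Cmin,ss = (328/223)·f/(1−f) ≈ 1.124 mg/L.
Difference ≈ 3.598 − 1.124 ≈ 2.474 mg/L.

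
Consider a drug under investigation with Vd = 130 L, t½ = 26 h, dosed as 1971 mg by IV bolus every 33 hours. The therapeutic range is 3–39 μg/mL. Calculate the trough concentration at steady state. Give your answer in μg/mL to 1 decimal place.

τ/t½ = 33/26 ≈ 1.2692, so fraction remaining f = (1/2)^(33/26) ≈ 0.4149.
Each bolus raises the concentration by D/Vd = 1971/130 ≈ 15.162 μg/mL.
Steady-state trough Cmin,ss = C₀·f/(1−f) ≈ 15.162 × 0.4149/0.5851 ≈ 10.752 μg/mL.
Trough 10.8 μg/mL vs MEC 3 μg/mL: adequate.

10.8 μg/mL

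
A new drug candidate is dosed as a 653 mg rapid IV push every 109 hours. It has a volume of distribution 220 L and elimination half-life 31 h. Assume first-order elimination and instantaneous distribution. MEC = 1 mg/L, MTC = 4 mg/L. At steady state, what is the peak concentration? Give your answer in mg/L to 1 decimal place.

3.3 mg/L

Over one 109-h interval, 109/31 ≈ 3.5161 half-lives elapse, leaving f ≈ 0.0874 of each dose.
At steady state, accumulation factor R = 1/(1 − e^(−kτ)) ≈ 1.0958.
Single-dose peak C₀ = D/Vd = 653/220 ≈ 2.968 mg/L.
Cmax,ss = C₀/(1 − f) ≈ 2.968/0.9126 ≈ 3.252 mg/L.
Peak 3.3 mg/L vs MTC 4 mg/L: below toxic threshold.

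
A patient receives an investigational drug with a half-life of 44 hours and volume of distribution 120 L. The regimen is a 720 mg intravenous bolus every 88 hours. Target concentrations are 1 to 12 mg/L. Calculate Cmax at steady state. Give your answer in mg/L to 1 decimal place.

τ = 88 h = 2 half-lives, so f = (1/2)^2 = 0.25.
At steady state, R = 1/(1 − 0.25) = 4/3.
Single-dose peak C₀ = D/Vd = 720/120 = 6 mg/L.
Steady-state peak Cmax,ss = C₀·R = 6 × 4/3 ≈ 8.000 mg/L.
Peak 8.0 mg/L vs MTC 12 mg/L: below toxic threshold.

8.0 mg/L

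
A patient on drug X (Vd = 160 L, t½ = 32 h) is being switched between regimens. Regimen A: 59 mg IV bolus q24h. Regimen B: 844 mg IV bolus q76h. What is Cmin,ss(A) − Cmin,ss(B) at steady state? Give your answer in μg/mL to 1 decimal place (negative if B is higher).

-0.7 μg/mL

Regimen A: f = (1/2)^(24/32) ≈ 0.5946; Cmin,ss = (59/160)·f/(1−f) ≈ 0.541 μg/mL.
Regimen B: f = (1/2)^(76/32) ≈ 0.1928; Cmin,ss = (844/160)·f/(1−f) ≈ 1.260 μg/mL.
Difference ≈ 0.541 − 1.260 ≈ -0.719 μg/mL.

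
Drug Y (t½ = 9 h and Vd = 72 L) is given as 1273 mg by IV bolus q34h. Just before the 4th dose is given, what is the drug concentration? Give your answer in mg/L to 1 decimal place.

f = (1/2)^(τ/t½) = (1/2)^(34/9) ≈ 0.0729.
C₀ = D/Vd = 1273/72 ≈ 17.681 mg/L.
Before the 4th dose, 3 doses have been given. Superposition: Cmin = C₀·(f + f² + … + f^3).
≈ 17.681 × (0.0729 + 0.0053 + 0.0004) ≈ 17.681 × 0.0786 ≈ 1.390 mg/L.

1.4 mg/L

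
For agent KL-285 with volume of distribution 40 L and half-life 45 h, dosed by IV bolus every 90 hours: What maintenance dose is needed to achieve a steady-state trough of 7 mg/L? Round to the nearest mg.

840 mg

τ/t½ = 90/45 ≈ 2, so f = (1/2)^(90/45) ≈ 0.250000.
Cmin,ss = (D/Vd)·f/(1−f), so D = Cmin,ss·Vd·(1−f)/f.
D = 7 × 40 × (1−f)/f ≈ 7 × 40 × 3.00000 ≈ 840.00 mg.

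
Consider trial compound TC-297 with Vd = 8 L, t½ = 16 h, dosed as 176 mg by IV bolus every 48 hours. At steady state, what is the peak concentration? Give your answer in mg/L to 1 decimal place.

25.1 mg/L

The dosing interval is 3 half-lives, so f = 2^(−3) = 0.125.
At steady state, R = 1/(1 − 0.125) = 8/7.
Single-dose peak C₀ = D/Vd = 176/8 = 22 mg/L.
Steady-state peak Cmax,ss = C₀·R = 22 × 8/7 ≈ 25.143 mg/L.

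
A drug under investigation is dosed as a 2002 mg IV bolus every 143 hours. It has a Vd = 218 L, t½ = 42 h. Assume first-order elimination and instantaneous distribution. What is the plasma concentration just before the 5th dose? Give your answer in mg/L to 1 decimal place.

f = (1/2)^(τ/t½) = (1/2)^(143/42) ≈ 0.0944.
C₀ = D/Vd = 2002/218 ≈ 9.183 mg/L.
Before the 5th dose, 4 doses have been given. Superposition: Cmin = C₀·(f + f² + … + f^4).
≈ 9.183 × (0.0944 + 0.0089 + 0.0008 + 0.0001) ≈ 9.183 × 0.1042 ≈ 0.957 mg/L.

1.0 mg/L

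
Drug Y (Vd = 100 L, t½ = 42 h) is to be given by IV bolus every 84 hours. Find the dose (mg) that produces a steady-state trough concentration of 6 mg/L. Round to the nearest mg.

τ/t½ = 84/42 ≈ 2, so f = (1/2)^(84/42) ≈ 0.250000.
Cmin,ss = (D/Vd)·f/(1−f), so D = Cmin,ss·Vd·(1−f)/f.
D = 6 × 100 × (1−f)/f ≈ 6 × 100 × 3.00000 ≈ 1800.00 mg.

1800 mg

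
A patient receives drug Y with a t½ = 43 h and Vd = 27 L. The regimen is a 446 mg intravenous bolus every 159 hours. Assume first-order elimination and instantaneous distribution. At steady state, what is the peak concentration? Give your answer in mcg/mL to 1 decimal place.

Over one 159-h interval, 159/43 ≈ 3.6977 half-lives elapse, leaving f ≈ 0.0771 of each dose.
Accumulation ratio R = 1/(1 − f) ≈ 1/0.9229 ≈ 1.0835.
Each bolus raises the concentration by D/Vd = 446/27 ≈ 16.519 mcg/mL.
Cmax,ss = C₀/(1 − f) ≈ 16.519/0.9229 ≈ 17.899 mcg/mL.

17.9 mcg/mL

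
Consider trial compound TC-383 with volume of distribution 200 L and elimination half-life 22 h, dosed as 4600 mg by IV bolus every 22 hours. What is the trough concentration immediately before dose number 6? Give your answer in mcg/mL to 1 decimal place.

22.3 mcg/mL

f = (1/2)^(τ/t½) = (1/2)^(22/22) ≈ 0.5000.
C₀ = D/Vd = 4600/200 ≈ 23.000 mcg/mL.
Before the 6th dose, 5 doses have been given. Superposition: Cmin = C₀·(f + f² + … + f^5).
≈ 23.000 × (0.5000 + 0.2500 + 0.1250 + 0.0625 + 0.0313) ≈ 23.000 × 0.9688 ≈ 22.282 mcg/mL.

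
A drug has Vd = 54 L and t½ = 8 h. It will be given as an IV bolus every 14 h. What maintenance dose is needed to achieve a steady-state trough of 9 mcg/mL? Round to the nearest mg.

1149 mg

τ/t½ = 14/8 ≈ 1.75, so f = (1/2)^(14/8) ≈ 0.297302.
Cmin,ss = (D/Vd)·f/(1−f), so D = Cmin,ss·Vd·(1−f)/f.
D = 9 × 54 × (1−f)/f ≈ 9 × 54 × 2.36358 ≈ 1148.70 mg.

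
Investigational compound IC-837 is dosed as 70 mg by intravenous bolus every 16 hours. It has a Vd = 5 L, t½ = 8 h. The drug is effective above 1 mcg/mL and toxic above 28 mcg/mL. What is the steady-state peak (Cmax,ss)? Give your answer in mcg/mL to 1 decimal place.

18.7 mcg/mL

τ = 16 h = 2 half-lives, so f = (1/2)^2 = 0.25.
Accumulation ratio R = 1/(1 − f) = 1/0.75 = 4/3.
Single-dose peak C₀ = D/Vd = 70/5 = 14 mcg/mL.
Steady-state peak Cmax,ss = C₀·R = 14 × 4/3 ≈ 18.667 mcg/mL.
Peak 18.7 mcg/mL vs MTC 28 mcg/mL: below toxic threshold.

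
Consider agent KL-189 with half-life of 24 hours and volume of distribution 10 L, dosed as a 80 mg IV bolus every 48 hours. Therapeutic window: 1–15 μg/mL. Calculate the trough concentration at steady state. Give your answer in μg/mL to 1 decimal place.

2.7 μg/mL

The dosing interval is 2 half-lives, so f = 2^(−2) = 0.25.
At steady state, R = 1/(1 − 0.25) = 4/3.
Single-dose peak C₀ = D/Vd = 80/10 = 8 μg/mL.
Steady-state peak Cmax,ss = C₀·R = 8 × 4/3 ≈ 10.667 μg/mL.
Steady-state trough Cmin,ss = Cmax,ss·f ≈ 10.667 × 0.25 ≈ 2.667 μg/mL.
Trough 2.7 μg/mL vs MEC 1 μg/mL: adequate.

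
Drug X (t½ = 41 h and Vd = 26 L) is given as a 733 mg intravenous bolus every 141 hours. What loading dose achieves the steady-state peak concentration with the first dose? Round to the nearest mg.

807 mg

f = (1/2)^(141/41) ≈ 0.092204; accumulation ratio R = 1/(1−f) ≈ 1.10157.
Loading dose to hit Cmax,ss on first dose: D_load = D_maint·R ≈ 733 × 1.10157 ≈ 807.45 mg.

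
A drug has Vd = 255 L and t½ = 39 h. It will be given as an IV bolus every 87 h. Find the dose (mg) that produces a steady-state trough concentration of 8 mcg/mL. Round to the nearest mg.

7535 mg

τ/t½ = 87/39 ≈ 2.2308, so f = (1/2)^(87/39) ≈ 0.213045.
Cmin,ss = (D/Vd)·f/(1−f), so D = Cmin,ss·Vd·(1−f)/f.
D = 8 × 255 × (1−f)/f ≈ 8 × 255 × 3.69384 ≈ 7535.43 mg.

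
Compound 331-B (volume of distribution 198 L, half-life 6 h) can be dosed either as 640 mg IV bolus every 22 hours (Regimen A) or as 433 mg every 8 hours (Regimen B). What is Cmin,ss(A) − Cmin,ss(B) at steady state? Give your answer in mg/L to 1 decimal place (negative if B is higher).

Regimen A: f = (1/2)^(22/6) ≈ 0.0787; Cmin,ss = (640/198)·f/(1−f) ≈ 0.276 mg/L.
Regimen B: f = (1/2)^(8/6) ≈ 0.3969; Cmin,ss = (433/198)·f/(1−f) ≈ 1.439 mg/L.
Difference ≈ 0.276 − 1.439 ≈ -1.163 mg/L.

-1.2 mg/L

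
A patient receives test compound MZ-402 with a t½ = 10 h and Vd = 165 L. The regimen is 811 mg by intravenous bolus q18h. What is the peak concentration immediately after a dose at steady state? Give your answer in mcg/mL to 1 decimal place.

k = ln2/t½ = ln2/10 ≈ 0.069315 h⁻¹; fraction remaining f = e^(−kτ) = e^(−0.069315×18) ≈ 0.2872.
Accumulation ratio R = 1/(1 − f) ≈ 1/0.7128 ≈ 1.4029.
Each bolus raises the concentration by D/Vd = 811/165 ≈ 4.915 mcg/mL.
Steady-state peak Cmax,ss = C₀·R ≈ 4.915 × 1.4029 ≈ 6.895 mcg/mL.

6.9 mcg/mL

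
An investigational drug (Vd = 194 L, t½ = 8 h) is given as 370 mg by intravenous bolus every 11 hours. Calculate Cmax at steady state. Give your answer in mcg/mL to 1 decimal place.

τ/t½ = 11/8 ≈ 1.375, so fraction remaining f = (1/2)^(11/8) ≈ 0.3856.
Accumulation ratio R = 1/(1 − f) ≈ 1/0.6144 ≈ 1.6276.
Each bolus raises the concentration by D/Vd = 370/194 ≈ 1.907 mcg/mL.
Steady-state peak Cmax,ss = C₀·R ≈ 1.907 × 1.6276 ≈ 3.104 mcg/mL.

3.1 mcg/mL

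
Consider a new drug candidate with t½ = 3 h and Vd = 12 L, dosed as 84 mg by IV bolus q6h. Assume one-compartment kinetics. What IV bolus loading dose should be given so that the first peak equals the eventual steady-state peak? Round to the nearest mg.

112 mg

f = (1/2)^(6/3) ≈ 0.250000; accumulation ratio R = 1/(1−f) ≈ 1.33333.
Loading dose to hit Cmax,ss on first dose: D_load = D_maint·R ≈ 84 × 1.33333 ≈ 112.00 mg.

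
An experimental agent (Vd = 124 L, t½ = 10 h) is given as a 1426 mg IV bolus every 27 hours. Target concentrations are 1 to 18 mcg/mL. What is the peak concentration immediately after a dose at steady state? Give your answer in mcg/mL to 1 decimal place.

13.6 mcg/mL

k = ln2/t½ = ln2/10 ≈ 0.069315 h⁻¹; fraction remaining f = e^(−kτ) = e^(−0.069315×27) ≈ 0.1539.
At steady state, accumulation factor R = 1/(1 − e^(−kτ)) ≈ 1.1819.
Each bolus raises the concentration by D/Vd = 1426/124 ≈ 11.500 mcg/mL.
Steady-state peak Cmax,ss = C₀·R ≈ 11.500 × 1.1819 ≈ 13.592 mcg/mL.
Peak 13.6 mcg/mL vs MTC 18 mcg/mL: below toxic threshold.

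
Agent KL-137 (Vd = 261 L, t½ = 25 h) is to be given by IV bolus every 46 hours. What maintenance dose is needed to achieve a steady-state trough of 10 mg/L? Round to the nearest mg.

τ/t½ = 46/25 ≈ 1.84, so f = (1/2)^(46/25) ≈ 0.279322.
Cmin,ss = (D/Vd)·f/(1−f), so D = Cmin,ss·Vd·(1−f)/f.
D = 10 × 261 × (1−f)/f ≈ 10 × 261 × 2.58010 ≈ 6734.06 mg.

6734 mg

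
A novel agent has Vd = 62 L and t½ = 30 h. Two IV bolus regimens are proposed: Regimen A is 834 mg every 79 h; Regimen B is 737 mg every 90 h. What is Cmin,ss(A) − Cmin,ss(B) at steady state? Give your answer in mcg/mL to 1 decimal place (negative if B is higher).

0.9 mcg/mL

Regimen A: f = (1/2)^(79/30) ≈ 0.1612; Cmin,ss = (834/62)·f/(1−f) ≈ 2.585 mcg/mL.
Regimen B: f = (1/2)^(90/30) ≈ 0.1250; Cmin,ss = (737/62)·f/(1−f) ≈ 1.698 mcg/mL.
Difference ≈ 2.585 − 1.698 ≈ 0.887 mcg/mL.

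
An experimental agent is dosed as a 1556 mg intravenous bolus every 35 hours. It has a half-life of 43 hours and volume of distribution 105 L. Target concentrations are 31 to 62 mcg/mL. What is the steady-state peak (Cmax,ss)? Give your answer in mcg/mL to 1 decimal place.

τ/t½ = 35/43 ≈ 0.81395, so fraction remaining f = (1/2)^(35/43) ≈ 0.5688.
At steady state, accumulation factor R = 1/(1 − e^(−kτ)) ≈ 2.3191.
Each bolus raises the concentration by D/Vd = 1556/105 ≈ 14.819 mcg/mL.
Steady-state peak Cmax,ss = C₀·R ≈ 14.819 × 2.3191 ≈ 34.367 mcg/mL.
Peak 34.4 mcg/mL vs MTC 62 mcg/mL: below toxic threshold.

34.4 mcg/mL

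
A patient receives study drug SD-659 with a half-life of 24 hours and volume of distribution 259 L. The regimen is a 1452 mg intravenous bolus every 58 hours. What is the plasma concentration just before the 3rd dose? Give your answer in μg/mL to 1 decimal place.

f = (1/2)^(τ/t½) = (1/2)^(58/24) ≈ 0.1873.
C₀ = D/Vd = 1452/259 ≈ 5.606 μg/mL.
Before the 3rd dose, 2 doses have been given. Superposition: Cmin = C₀·(f + f²).
≈ 5.606 × (0.1873 + 0.0351) ≈ 5.606 × 0.2224 ≈ 1.247 μg/mL.

1.2 μg/mL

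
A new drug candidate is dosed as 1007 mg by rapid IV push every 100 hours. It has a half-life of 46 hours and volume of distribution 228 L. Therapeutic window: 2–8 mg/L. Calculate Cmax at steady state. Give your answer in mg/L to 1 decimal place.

Over one 100-h interval, 100/46 ≈ 2.1739 half-lives elapse, leaving f ≈ 0.2216 of each dose.
At steady state, accumulation factor R = 1/(1 − e^(−kτ)) ≈ 1.2847.
Single-dose peak C₀ = D/Vd = 1007/228 ≈ 4.417 mg/L.
Cmax,ss = C₀/(1 − f) ≈ 4.417/0.7784 ≈ 5.674 mg/L.
Peak 5.7 mg/L vs MTC 8 mg/L: below toxic threshold.

5.7 mg/L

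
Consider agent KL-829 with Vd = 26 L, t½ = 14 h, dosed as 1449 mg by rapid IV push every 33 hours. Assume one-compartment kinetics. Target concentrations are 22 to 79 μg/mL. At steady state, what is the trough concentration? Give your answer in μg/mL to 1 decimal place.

k = ln2/t½ = ln2/14 ≈ 0.049511 h⁻¹; fraction remaining f = e^(−kτ) = e^(−0.049511×33) ≈ 0.1952.
Accumulation ratio R = 1/(1 − f) ≈ 1/0.8048 ≈ 1.2425.
Each bolus raises the concentration by D/Vd = 1449/26 ≈ 55.731 μg/mL.
Cmax,ss = C₀/(1 − f) ≈ 55.731/0.8048 ≈ 69.248 μg/mL.
One interval later, Cmin,ss = Cmax,ss·e^(−kτ) ≈ 69.248 × 0.1952 ≈ 13.517 μg/mL.
Trough 13.5 μg/mL vs MEC 22 μg/mL: subtherapeutic.

13.5 μg/mL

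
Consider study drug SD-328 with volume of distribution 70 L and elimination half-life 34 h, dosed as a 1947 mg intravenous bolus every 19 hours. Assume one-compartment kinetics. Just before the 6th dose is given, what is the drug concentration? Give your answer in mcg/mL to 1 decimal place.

f = (1/2)^(τ/t½) = (1/2)^(19/34) ≈ 0.6789.
C₀ = D/Vd = 1947/70 ≈ 27.814 mcg/mL.
Before the 6th dose, 5 doses have been given. Superposition: Cmin = C₀·(f + f² + … + f^5).
≈ 27.814 × (0.6789 + 0.4609 + 0.3129 + 0.2124 + 0.1442) ≈ 27.814 × 1.8093 ≈ 50.324 mcg/mL.

50.3 mcg/mL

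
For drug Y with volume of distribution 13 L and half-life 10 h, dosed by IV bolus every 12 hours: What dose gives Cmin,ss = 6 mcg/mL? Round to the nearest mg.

101 mg

τ/t½ = 12/10 ≈ 1.2, so f = (1/2)^(12/10) ≈ 0.435275.
Cmin,ss = (D/Vd)·f/(1−f), so D = Cmin,ss·Vd·(1−f)/f.
D = 6 × 13 × (1−f)/f ≈ 6 × 13 × 1.29740 ≈ 101.20 mg.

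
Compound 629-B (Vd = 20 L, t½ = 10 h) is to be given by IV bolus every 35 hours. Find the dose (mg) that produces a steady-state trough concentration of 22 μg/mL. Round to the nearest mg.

4538 mg

τ/t½ = 35/10 ≈ 3.5, so f = (1/2)^(35/10) ≈ 0.088388.
Cmin,ss = (D/Vd)·f/(1−f), so D = Cmin,ss·Vd·(1−f)/f.
D = 22 × 20 × (1−f)/f ≈ 22 × 20 × 10.31375 ≈ 4538.05 mg.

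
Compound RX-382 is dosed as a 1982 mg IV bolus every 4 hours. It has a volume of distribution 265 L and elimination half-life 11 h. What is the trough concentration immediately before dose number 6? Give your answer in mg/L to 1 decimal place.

f = (1/2)^(τ/t½) = (1/2)^(4/11) ≈ 0.7772.
C₀ = D/Vd = 1982/265 ≈ 7.479 mg/L.
Before the 6th dose, 5 doses have been given. Superposition: Cmin = C₀·(f + f² + … + f^5).
≈ 7.479 × (0.7772 + 0.6040 + 0.4695 + 0.3649 + 0.2836) ≈ 7.479 × 2.4992 ≈ 18.692 mg/L.

18.7 mg/L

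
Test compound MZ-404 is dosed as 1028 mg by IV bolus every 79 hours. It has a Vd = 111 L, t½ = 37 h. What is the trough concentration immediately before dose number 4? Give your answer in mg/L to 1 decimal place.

2.7 mg/L

f = (1/2)^(τ/t½) = (1/2)^(79/37) ≈ 0.2276.
C₀ = D/Vd = 1028/111 ≈ 9.261 mg/L.
Before the 4th dose, 3 doses have been given. Superposition: Cmin = C₀·(f + f² + … + f^3).
≈ 9.261 × (0.2276 + 0.0518 + 0.0118) ≈ 9.261 × 0.2912 ≈ 2.697 mg/L.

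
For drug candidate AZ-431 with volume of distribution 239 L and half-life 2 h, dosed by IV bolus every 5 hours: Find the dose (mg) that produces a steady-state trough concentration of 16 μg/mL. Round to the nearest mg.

τ/t½ = 5/2 ≈ 2.5, so f = (1/2)^(5/2) ≈ 0.176777.
Cmin,ss = (D/Vd)·f/(1−f), so D = Cmin,ss·Vd·(1−f)/f.
D = 16 × 239 × (1−f)/f ≈ 16 × 239 × 4.65684 ≈ 17807.76 mg.

17808 mg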